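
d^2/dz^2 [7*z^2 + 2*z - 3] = 14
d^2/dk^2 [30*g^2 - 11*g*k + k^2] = 2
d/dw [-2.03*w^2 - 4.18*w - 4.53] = -4.06*w - 4.18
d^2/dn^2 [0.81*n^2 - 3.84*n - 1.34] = 1.62000000000000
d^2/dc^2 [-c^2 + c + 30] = -2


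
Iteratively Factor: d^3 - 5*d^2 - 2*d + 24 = (d - 3)*(d^2 - 2*d - 8) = (d - 3)*(d + 2)*(d - 4)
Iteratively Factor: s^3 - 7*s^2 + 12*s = (s - 3)*(s^2 - 4*s) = s*(s - 3)*(s - 4)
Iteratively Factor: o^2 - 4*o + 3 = (o - 1)*(o - 3)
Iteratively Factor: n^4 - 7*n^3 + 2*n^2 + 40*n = (n + 2)*(n^3 - 9*n^2 + 20*n) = (n - 5)*(n + 2)*(n^2 - 4*n) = n*(n - 5)*(n + 2)*(n - 4)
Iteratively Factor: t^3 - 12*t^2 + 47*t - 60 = (t - 5)*(t^2 - 7*t + 12) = (t - 5)*(t - 4)*(t - 3)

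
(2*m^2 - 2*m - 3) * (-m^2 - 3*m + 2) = -2*m^4 - 4*m^3 + 13*m^2 + 5*m - 6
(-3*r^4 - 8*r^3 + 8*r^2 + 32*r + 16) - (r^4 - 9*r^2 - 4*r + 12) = -4*r^4 - 8*r^3 + 17*r^2 + 36*r + 4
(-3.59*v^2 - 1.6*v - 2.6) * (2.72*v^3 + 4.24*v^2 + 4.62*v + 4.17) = -9.7648*v^5 - 19.5736*v^4 - 30.4418*v^3 - 33.3863*v^2 - 18.684*v - 10.842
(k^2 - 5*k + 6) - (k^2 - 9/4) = 33/4 - 5*k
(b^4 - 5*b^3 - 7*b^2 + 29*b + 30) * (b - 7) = b^5 - 12*b^4 + 28*b^3 + 78*b^2 - 173*b - 210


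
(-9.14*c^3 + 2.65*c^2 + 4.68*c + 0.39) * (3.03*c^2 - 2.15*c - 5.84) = -27.6942*c^5 + 27.6805*c^4 + 61.8605*c^3 - 24.3563*c^2 - 28.1697*c - 2.2776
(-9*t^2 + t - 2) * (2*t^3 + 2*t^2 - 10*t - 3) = -18*t^5 - 16*t^4 + 88*t^3 + 13*t^2 + 17*t + 6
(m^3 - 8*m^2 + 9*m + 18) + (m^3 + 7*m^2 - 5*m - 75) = 2*m^3 - m^2 + 4*m - 57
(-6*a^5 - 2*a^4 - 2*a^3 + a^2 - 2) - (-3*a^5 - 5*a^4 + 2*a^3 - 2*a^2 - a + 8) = -3*a^5 + 3*a^4 - 4*a^3 + 3*a^2 + a - 10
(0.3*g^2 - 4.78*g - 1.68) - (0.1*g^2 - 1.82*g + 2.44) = 0.2*g^2 - 2.96*g - 4.12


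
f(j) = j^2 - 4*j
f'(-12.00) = -28.00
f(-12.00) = 192.00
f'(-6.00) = -16.00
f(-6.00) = 60.00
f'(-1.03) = -6.06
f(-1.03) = 5.18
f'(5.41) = 6.82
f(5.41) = 7.63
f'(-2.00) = -8.00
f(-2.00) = 12.00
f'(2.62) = 1.24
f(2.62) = -3.62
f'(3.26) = 2.52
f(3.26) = -2.41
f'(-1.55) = -7.10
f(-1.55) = 8.60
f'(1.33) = -1.34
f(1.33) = -3.55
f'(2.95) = 1.90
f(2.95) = -3.10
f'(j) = 2*j - 4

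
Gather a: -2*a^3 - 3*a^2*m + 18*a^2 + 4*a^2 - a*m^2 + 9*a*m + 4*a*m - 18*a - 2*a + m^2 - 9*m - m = -2*a^3 + a^2*(22 - 3*m) + a*(-m^2 + 13*m - 20) + m^2 - 10*m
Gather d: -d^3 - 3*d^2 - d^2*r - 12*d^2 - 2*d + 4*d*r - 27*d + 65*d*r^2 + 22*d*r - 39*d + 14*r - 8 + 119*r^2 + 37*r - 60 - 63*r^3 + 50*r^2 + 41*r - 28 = -d^3 + d^2*(-r - 15) + d*(65*r^2 + 26*r - 68) - 63*r^3 + 169*r^2 + 92*r - 96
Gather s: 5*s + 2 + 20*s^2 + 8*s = 20*s^2 + 13*s + 2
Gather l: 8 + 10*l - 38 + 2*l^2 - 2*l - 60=2*l^2 + 8*l - 90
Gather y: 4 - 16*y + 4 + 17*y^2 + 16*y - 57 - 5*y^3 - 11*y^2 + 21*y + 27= -5*y^3 + 6*y^2 + 21*y - 22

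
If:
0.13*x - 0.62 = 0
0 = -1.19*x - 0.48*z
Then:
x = 4.77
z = -11.82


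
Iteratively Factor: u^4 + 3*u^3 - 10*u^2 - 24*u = (u + 2)*(u^3 + u^2 - 12*u) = u*(u + 2)*(u^2 + u - 12) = u*(u + 2)*(u + 4)*(u - 3)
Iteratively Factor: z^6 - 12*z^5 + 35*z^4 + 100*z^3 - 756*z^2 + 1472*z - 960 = (z - 5)*(z^5 - 7*z^4 + 100*z^2 - 256*z + 192) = (z - 5)*(z - 2)*(z^4 - 5*z^3 - 10*z^2 + 80*z - 96) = (z - 5)*(z - 2)*(z + 4)*(z^3 - 9*z^2 + 26*z - 24) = (z - 5)*(z - 3)*(z - 2)*(z + 4)*(z^2 - 6*z + 8) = (z - 5)*(z - 3)*(z - 2)^2*(z + 4)*(z - 4)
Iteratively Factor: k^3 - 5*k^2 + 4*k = (k)*(k^2 - 5*k + 4) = k*(k - 1)*(k - 4)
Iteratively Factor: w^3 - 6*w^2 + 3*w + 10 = (w - 5)*(w^2 - w - 2) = (w - 5)*(w - 2)*(w + 1)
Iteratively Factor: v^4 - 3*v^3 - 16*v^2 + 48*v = (v + 4)*(v^3 - 7*v^2 + 12*v) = v*(v + 4)*(v^2 - 7*v + 12) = v*(v - 3)*(v + 4)*(v - 4)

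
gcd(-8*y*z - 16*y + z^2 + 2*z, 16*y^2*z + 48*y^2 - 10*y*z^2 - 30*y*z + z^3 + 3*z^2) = 8*y - z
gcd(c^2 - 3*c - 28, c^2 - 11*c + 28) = c - 7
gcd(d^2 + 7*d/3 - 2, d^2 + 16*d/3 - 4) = d - 2/3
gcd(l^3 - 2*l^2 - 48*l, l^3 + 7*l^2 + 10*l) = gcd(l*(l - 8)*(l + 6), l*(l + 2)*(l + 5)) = l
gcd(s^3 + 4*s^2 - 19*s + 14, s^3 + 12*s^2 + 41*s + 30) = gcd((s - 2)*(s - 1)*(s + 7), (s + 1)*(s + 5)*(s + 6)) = 1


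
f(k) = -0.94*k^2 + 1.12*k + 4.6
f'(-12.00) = 23.68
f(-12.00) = -144.20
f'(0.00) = 1.12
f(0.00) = 4.60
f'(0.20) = 0.74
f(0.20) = 4.79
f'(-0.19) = 1.48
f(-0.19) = 4.35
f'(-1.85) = 4.60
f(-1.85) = -0.69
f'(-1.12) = 3.23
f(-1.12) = 2.17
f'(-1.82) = 4.54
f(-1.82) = -0.55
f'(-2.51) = 5.84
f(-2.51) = -4.13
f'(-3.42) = 7.55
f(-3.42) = -10.23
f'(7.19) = -12.40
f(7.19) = -35.94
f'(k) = 1.12 - 1.88*k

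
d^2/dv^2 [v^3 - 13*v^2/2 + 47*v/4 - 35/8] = 6*v - 13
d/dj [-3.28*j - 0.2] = -3.28000000000000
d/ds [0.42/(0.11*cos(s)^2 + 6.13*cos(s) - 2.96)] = (0.0924*cos(s) + 2.5746)*sin(s)/(0.11*cos(s)^2 + 6.13*cos(s) - 2.96)^2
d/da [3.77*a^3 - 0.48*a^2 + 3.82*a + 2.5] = 11.31*a^2 - 0.96*a + 3.82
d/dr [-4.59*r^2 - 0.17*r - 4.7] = -9.18*r - 0.17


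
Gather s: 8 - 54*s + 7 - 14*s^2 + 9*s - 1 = -14*s^2 - 45*s + 14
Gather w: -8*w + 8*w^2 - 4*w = 8*w^2 - 12*w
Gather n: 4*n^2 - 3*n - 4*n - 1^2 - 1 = 4*n^2 - 7*n - 2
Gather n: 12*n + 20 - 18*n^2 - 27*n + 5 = -18*n^2 - 15*n + 25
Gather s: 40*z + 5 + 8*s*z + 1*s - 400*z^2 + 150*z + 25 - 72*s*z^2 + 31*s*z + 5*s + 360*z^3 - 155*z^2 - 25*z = s*(-72*z^2 + 39*z + 6) + 360*z^3 - 555*z^2 + 165*z + 30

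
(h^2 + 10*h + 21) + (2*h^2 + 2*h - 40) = 3*h^2 + 12*h - 19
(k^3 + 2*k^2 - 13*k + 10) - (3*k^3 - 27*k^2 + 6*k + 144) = -2*k^3 + 29*k^2 - 19*k - 134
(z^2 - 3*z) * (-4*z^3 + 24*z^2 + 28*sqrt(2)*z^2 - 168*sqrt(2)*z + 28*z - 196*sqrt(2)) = -4*z^5 + 36*z^4 + 28*sqrt(2)*z^4 - 252*sqrt(2)*z^3 - 44*z^3 - 84*z^2 + 308*sqrt(2)*z^2 + 588*sqrt(2)*z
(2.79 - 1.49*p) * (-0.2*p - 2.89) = 0.298*p^2 + 3.7481*p - 8.0631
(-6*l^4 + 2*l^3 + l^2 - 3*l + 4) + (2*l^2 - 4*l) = -6*l^4 + 2*l^3 + 3*l^2 - 7*l + 4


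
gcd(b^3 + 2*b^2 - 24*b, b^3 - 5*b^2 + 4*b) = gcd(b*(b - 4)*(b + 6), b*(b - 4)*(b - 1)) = b^2 - 4*b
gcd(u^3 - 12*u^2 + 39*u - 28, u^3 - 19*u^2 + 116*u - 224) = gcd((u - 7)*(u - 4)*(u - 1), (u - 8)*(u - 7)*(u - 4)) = u^2 - 11*u + 28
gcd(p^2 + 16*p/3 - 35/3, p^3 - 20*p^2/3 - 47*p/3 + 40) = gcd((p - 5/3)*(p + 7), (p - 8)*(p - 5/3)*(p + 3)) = p - 5/3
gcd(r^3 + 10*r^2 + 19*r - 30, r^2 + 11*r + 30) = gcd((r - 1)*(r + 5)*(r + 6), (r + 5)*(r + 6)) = r^2 + 11*r + 30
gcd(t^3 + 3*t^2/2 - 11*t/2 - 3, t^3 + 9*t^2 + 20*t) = 1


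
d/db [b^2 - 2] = 2*b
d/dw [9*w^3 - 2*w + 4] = 27*w^2 - 2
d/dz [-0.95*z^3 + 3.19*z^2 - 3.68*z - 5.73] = -2.85*z^2 + 6.38*z - 3.68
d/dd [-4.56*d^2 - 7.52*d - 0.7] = -9.12*d - 7.52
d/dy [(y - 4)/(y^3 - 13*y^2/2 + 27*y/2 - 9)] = 2*(-4*y^3 + 37*y^2 - 104*y + 90)/(4*y^6 - 52*y^5 + 277*y^4 - 774*y^3 + 1197*y^2 - 972*y + 324)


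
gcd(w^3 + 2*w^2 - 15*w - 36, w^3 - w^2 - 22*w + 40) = w - 4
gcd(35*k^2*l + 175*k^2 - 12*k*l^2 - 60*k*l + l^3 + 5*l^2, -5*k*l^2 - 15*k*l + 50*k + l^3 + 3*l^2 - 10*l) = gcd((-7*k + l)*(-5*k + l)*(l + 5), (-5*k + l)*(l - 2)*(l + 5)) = 5*k*l + 25*k - l^2 - 5*l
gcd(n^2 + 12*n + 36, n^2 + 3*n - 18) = n + 6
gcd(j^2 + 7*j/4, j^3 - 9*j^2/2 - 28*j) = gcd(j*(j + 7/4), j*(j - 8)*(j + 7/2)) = j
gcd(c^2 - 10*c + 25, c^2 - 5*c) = c - 5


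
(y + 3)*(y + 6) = y^2 + 9*y + 18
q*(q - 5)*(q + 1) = q^3 - 4*q^2 - 5*q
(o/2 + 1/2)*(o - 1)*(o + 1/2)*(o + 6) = o^4/2 + 13*o^3/4 + o^2 - 13*o/4 - 3/2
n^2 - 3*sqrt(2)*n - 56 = (n - 7*sqrt(2))*(n + 4*sqrt(2))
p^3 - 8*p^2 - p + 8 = (p - 8)*(p - 1)*(p + 1)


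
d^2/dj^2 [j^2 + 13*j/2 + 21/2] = 2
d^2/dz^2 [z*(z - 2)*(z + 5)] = 6*z + 6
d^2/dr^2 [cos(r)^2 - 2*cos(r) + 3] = 2*cos(r) - 2*cos(2*r)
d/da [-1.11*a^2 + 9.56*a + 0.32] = 9.56 - 2.22*a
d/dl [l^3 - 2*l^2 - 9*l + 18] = 3*l^2 - 4*l - 9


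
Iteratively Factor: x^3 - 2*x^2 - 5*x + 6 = (x + 2)*(x^2 - 4*x + 3) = (x - 1)*(x + 2)*(x - 3)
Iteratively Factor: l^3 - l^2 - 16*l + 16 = (l - 4)*(l^2 + 3*l - 4) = (l - 4)*(l - 1)*(l + 4)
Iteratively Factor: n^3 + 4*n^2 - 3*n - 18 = (n + 3)*(n^2 + n - 6) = (n + 3)^2*(n - 2)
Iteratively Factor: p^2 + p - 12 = (p + 4)*(p - 3)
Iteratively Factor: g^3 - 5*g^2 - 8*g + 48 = (g + 3)*(g^2 - 8*g + 16) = (g - 4)*(g + 3)*(g - 4)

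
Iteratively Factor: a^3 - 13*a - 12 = (a + 1)*(a^2 - a - 12) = (a - 4)*(a + 1)*(a + 3)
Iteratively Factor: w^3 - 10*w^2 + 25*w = (w)*(w^2 - 10*w + 25) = w*(w - 5)*(w - 5)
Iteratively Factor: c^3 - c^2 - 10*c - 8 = (c + 2)*(c^2 - 3*c - 4) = (c + 1)*(c + 2)*(c - 4)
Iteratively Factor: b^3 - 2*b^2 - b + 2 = (b + 1)*(b^2 - 3*b + 2) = (b - 2)*(b + 1)*(b - 1)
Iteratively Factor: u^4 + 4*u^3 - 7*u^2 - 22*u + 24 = (u - 2)*(u^3 + 6*u^2 + 5*u - 12) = (u - 2)*(u - 1)*(u^2 + 7*u + 12) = (u - 2)*(u - 1)*(u + 3)*(u + 4)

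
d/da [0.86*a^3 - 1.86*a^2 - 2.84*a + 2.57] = 2.58*a^2 - 3.72*a - 2.84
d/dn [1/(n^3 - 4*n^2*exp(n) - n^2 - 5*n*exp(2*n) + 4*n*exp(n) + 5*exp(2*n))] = (4*n^2*exp(n) - 3*n^2 + 10*n*exp(2*n) + 4*n*exp(n) + 2*n - 5*exp(2*n) - 4*exp(n))/(n^3 - 4*n^2*exp(n) - n^2 - 5*n*exp(2*n) + 4*n*exp(n) + 5*exp(2*n))^2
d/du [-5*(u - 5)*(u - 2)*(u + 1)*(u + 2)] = -20*u^3 + 60*u^2 + 90*u - 80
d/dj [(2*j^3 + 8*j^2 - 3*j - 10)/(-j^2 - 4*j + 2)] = (-2*j^4 - 16*j^3 - 23*j^2 + 12*j - 46)/(j^4 + 8*j^3 + 12*j^2 - 16*j + 4)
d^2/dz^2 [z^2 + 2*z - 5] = 2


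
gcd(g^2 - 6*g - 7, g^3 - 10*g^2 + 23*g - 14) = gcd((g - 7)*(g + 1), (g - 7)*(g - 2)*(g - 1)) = g - 7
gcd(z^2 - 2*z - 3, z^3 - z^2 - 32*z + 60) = 1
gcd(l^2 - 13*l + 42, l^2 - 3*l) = 1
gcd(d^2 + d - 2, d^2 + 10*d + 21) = 1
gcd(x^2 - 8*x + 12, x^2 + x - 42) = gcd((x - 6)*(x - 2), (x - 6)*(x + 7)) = x - 6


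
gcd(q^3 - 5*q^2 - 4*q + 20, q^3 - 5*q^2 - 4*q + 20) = q^3 - 5*q^2 - 4*q + 20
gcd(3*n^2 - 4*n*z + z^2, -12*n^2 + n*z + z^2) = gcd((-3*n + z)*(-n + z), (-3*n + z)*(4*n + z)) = -3*n + z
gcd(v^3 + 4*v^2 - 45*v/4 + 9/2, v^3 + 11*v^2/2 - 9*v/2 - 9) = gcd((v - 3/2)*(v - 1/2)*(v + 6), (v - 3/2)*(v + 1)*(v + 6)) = v^2 + 9*v/2 - 9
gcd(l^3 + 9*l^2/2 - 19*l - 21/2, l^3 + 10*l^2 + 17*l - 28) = l + 7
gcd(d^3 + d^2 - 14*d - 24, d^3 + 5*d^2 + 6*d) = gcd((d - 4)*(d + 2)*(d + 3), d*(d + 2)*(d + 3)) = d^2 + 5*d + 6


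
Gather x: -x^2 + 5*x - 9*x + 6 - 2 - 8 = -x^2 - 4*x - 4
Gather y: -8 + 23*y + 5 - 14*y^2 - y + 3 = -14*y^2 + 22*y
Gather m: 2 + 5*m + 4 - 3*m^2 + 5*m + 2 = -3*m^2 + 10*m + 8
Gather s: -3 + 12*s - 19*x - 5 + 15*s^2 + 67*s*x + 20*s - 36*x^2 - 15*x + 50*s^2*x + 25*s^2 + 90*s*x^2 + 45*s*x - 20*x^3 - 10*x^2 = s^2*(50*x + 40) + s*(90*x^2 + 112*x + 32) - 20*x^3 - 46*x^2 - 34*x - 8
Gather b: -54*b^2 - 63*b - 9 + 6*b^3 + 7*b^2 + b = 6*b^3 - 47*b^2 - 62*b - 9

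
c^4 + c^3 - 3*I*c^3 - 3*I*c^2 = c^2*(c + 1)*(c - 3*I)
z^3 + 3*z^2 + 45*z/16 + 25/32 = (z + 1/2)*(z + 5/4)^2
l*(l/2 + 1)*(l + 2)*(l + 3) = l^4/2 + 7*l^3/2 + 8*l^2 + 6*l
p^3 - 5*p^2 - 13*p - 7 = (p - 7)*(p + 1)^2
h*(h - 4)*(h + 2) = h^3 - 2*h^2 - 8*h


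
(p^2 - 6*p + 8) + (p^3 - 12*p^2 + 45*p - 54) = p^3 - 11*p^2 + 39*p - 46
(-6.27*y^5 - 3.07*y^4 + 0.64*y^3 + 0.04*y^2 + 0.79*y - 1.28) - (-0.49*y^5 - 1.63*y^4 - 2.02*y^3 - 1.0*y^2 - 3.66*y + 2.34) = -5.78*y^5 - 1.44*y^4 + 2.66*y^3 + 1.04*y^2 + 4.45*y - 3.62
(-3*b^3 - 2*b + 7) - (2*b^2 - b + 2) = -3*b^3 - 2*b^2 - b + 5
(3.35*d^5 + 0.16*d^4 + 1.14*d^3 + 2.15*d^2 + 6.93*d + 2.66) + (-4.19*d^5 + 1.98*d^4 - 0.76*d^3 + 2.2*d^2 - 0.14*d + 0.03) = -0.84*d^5 + 2.14*d^4 + 0.38*d^3 + 4.35*d^2 + 6.79*d + 2.69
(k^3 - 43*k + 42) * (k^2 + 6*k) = k^5 + 6*k^4 - 43*k^3 - 216*k^2 + 252*k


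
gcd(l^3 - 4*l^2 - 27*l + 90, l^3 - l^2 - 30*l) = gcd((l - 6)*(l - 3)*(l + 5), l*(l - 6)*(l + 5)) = l^2 - l - 30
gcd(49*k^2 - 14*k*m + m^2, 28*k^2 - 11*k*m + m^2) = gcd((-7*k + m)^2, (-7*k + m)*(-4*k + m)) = 7*k - m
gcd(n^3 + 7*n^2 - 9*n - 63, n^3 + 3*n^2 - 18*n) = n - 3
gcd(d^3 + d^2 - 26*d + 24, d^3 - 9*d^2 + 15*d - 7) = d - 1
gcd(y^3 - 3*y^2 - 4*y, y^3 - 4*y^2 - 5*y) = y^2 + y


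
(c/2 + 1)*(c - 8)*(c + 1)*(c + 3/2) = c^4/2 - 7*c^3/4 - 59*c^2/4 - 49*c/2 - 12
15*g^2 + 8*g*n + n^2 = (3*g + n)*(5*g + n)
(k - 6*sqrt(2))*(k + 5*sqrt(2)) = k^2 - sqrt(2)*k - 60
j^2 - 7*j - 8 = (j - 8)*(j + 1)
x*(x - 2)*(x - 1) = x^3 - 3*x^2 + 2*x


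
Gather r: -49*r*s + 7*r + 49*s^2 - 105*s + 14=r*(7 - 49*s) + 49*s^2 - 105*s + 14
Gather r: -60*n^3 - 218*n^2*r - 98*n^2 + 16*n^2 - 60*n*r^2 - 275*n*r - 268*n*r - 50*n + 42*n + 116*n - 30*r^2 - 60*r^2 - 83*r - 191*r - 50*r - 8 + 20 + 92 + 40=-60*n^3 - 82*n^2 + 108*n + r^2*(-60*n - 90) + r*(-218*n^2 - 543*n - 324) + 144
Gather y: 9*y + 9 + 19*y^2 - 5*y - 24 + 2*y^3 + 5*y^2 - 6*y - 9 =2*y^3 + 24*y^2 - 2*y - 24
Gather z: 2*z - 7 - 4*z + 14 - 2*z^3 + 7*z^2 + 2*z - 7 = -2*z^3 + 7*z^2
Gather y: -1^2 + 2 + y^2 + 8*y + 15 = y^2 + 8*y + 16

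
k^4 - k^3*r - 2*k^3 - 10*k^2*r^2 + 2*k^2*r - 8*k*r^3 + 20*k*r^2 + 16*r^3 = (k - 2)*(k - 4*r)*(k + r)*(k + 2*r)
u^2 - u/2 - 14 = (u - 4)*(u + 7/2)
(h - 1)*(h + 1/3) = h^2 - 2*h/3 - 1/3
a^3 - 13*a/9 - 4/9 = (a - 4/3)*(a + 1/3)*(a + 1)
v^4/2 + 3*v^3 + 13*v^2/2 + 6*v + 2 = (v/2 + 1)*(v + 1)^2*(v + 2)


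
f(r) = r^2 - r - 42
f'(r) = 2*r - 1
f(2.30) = -39.01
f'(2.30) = 3.60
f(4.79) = -23.85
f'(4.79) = 8.58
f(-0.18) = -41.79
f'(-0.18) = -1.36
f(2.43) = -38.53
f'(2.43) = 3.86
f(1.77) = -40.64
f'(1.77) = 2.54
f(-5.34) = -8.14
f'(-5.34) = -11.68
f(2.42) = -38.56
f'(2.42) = 3.84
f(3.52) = -33.13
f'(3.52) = 6.04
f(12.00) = 90.00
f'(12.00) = 23.00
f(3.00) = -36.00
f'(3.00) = 5.00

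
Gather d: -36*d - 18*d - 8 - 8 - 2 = -54*d - 18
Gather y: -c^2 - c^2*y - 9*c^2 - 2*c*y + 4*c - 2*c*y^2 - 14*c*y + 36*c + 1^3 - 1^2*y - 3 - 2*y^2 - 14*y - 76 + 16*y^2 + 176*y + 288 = -10*c^2 + 40*c + y^2*(14 - 2*c) + y*(-c^2 - 16*c + 161) + 210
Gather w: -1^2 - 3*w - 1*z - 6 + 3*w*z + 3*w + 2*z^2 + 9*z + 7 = 3*w*z + 2*z^2 + 8*z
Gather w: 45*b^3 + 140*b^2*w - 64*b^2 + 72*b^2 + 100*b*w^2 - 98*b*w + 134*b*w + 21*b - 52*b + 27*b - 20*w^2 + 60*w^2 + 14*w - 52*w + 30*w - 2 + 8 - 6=45*b^3 + 8*b^2 - 4*b + w^2*(100*b + 40) + w*(140*b^2 + 36*b - 8)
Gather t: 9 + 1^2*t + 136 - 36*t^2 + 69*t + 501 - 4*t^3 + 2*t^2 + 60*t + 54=-4*t^3 - 34*t^2 + 130*t + 700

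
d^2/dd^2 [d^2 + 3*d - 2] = 2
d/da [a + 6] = 1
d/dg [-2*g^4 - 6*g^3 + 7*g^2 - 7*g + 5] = -8*g^3 - 18*g^2 + 14*g - 7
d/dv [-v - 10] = -1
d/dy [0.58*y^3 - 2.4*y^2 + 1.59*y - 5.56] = 1.74*y^2 - 4.8*y + 1.59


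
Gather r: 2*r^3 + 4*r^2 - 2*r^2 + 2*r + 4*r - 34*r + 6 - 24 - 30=2*r^3 + 2*r^2 - 28*r - 48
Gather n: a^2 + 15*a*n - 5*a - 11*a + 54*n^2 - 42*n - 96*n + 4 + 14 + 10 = a^2 - 16*a + 54*n^2 + n*(15*a - 138) + 28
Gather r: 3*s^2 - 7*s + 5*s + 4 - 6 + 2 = 3*s^2 - 2*s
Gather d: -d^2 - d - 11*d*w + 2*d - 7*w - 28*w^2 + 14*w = -d^2 + d*(1 - 11*w) - 28*w^2 + 7*w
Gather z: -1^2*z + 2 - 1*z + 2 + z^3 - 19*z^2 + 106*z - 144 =z^3 - 19*z^2 + 104*z - 140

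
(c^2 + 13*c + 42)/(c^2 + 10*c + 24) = (c + 7)/(c + 4)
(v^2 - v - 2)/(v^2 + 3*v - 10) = (v + 1)/(v + 5)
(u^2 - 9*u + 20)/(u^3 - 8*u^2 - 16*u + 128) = (u - 5)/(u^2 - 4*u - 32)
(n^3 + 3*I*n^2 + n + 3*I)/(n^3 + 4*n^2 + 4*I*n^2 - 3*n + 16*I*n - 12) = (n - I)/(n + 4)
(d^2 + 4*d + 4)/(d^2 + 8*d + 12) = (d + 2)/(d + 6)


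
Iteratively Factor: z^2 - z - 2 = (z + 1)*(z - 2)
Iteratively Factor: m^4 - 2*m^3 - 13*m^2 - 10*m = (m)*(m^3 - 2*m^2 - 13*m - 10) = m*(m - 5)*(m^2 + 3*m + 2) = m*(m - 5)*(m + 2)*(m + 1)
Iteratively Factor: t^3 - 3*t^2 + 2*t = (t - 1)*(t^2 - 2*t) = t*(t - 1)*(t - 2)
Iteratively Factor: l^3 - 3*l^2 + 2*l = (l - 2)*(l^2 - l) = (l - 2)*(l - 1)*(l)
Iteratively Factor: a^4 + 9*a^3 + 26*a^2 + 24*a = (a + 2)*(a^3 + 7*a^2 + 12*a) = a*(a + 2)*(a^2 + 7*a + 12) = a*(a + 2)*(a + 4)*(a + 3)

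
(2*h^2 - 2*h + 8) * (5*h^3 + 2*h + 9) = 10*h^5 - 10*h^4 + 44*h^3 + 14*h^2 - 2*h + 72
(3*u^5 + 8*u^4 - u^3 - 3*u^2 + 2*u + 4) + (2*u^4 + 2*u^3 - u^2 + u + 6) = 3*u^5 + 10*u^4 + u^3 - 4*u^2 + 3*u + 10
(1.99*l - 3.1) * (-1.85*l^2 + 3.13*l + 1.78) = -3.6815*l^3 + 11.9637*l^2 - 6.1608*l - 5.518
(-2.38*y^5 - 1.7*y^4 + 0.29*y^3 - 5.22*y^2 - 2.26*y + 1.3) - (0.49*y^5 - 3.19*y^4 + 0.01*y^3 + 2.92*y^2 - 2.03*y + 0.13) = -2.87*y^5 + 1.49*y^4 + 0.28*y^3 - 8.14*y^2 - 0.23*y + 1.17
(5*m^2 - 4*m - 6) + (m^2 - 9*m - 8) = 6*m^2 - 13*m - 14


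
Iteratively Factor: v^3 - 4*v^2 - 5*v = (v + 1)*(v^2 - 5*v) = v*(v + 1)*(v - 5)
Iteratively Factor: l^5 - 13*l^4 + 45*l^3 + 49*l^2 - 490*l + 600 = (l - 4)*(l^4 - 9*l^3 + 9*l^2 + 85*l - 150) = (l - 5)*(l - 4)*(l^3 - 4*l^2 - 11*l + 30) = (l - 5)*(l - 4)*(l + 3)*(l^2 - 7*l + 10) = (l - 5)*(l - 4)*(l - 2)*(l + 3)*(l - 5)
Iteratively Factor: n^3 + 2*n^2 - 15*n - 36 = (n + 3)*(n^2 - n - 12) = (n + 3)^2*(n - 4)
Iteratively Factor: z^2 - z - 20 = (z + 4)*(z - 5)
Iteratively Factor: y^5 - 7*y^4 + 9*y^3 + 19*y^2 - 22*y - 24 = (y - 3)*(y^4 - 4*y^3 - 3*y^2 + 10*y + 8) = (y - 3)*(y + 1)*(y^3 - 5*y^2 + 2*y + 8) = (y - 3)*(y - 2)*(y + 1)*(y^2 - 3*y - 4) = (y - 3)*(y - 2)*(y + 1)^2*(y - 4)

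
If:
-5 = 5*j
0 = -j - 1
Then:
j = -1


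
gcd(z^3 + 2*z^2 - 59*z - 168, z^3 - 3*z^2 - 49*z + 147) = z + 7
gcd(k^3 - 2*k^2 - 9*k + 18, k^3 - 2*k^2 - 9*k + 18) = k^3 - 2*k^2 - 9*k + 18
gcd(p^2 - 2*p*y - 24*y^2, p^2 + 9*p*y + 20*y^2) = p + 4*y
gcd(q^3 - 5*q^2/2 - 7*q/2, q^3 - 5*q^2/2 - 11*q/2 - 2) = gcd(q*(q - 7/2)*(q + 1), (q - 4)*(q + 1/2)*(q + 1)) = q + 1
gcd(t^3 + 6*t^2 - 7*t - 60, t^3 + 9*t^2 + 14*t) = 1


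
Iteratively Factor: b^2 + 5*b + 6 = (b + 3)*(b + 2)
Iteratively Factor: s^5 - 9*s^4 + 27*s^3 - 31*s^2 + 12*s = (s - 1)*(s^4 - 8*s^3 + 19*s^2 - 12*s) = (s - 3)*(s - 1)*(s^3 - 5*s^2 + 4*s) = s*(s - 3)*(s - 1)*(s^2 - 5*s + 4) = s*(s - 3)*(s - 1)^2*(s - 4)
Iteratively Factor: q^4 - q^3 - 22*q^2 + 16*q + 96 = (q + 4)*(q^3 - 5*q^2 - 2*q + 24) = (q + 2)*(q + 4)*(q^2 - 7*q + 12) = (q - 3)*(q + 2)*(q + 4)*(q - 4)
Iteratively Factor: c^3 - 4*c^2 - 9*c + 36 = (c + 3)*(c^2 - 7*c + 12) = (c - 3)*(c + 3)*(c - 4)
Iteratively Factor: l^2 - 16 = (l + 4)*(l - 4)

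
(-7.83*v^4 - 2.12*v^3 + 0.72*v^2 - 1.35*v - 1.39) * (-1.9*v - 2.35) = 14.877*v^5 + 22.4285*v^4 + 3.614*v^3 + 0.873*v^2 + 5.8135*v + 3.2665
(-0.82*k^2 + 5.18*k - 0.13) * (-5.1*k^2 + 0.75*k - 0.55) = 4.182*k^4 - 27.033*k^3 + 4.999*k^2 - 2.9465*k + 0.0715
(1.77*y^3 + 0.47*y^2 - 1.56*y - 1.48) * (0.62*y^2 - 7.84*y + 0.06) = 1.0974*y^5 - 13.5854*y^4 - 4.5458*y^3 + 11.341*y^2 + 11.5096*y - 0.0888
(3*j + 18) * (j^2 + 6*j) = 3*j^3 + 36*j^2 + 108*j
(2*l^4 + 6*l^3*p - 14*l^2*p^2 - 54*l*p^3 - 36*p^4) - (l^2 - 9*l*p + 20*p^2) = 2*l^4 + 6*l^3*p - 14*l^2*p^2 - l^2 - 54*l*p^3 + 9*l*p - 36*p^4 - 20*p^2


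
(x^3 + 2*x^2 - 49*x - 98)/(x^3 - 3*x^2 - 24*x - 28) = (x + 7)/(x + 2)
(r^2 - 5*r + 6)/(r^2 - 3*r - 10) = (-r^2 + 5*r - 6)/(-r^2 + 3*r + 10)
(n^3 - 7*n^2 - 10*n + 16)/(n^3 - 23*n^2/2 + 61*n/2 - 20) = 2*(n + 2)/(2*n - 5)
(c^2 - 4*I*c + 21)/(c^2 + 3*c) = (c^2 - 4*I*c + 21)/(c*(c + 3))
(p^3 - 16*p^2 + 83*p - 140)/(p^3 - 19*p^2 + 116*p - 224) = (p - 5)/(p - 8)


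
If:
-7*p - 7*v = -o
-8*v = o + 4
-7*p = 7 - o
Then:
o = -12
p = -19/7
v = 1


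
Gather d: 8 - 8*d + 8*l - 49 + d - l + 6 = -7*d + 7*l - 35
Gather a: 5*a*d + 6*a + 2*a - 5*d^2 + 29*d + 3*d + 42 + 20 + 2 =a*(5*d + 8) - 5*d^2 + 32*d + 64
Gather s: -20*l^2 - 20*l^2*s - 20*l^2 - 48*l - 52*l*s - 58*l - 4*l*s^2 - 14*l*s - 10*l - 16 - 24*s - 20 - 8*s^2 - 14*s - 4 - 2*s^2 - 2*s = -40*l^2 - 116*l + s^2*(-4*l - 10) + s*(-20*l^2 - 66*l - 40) - 40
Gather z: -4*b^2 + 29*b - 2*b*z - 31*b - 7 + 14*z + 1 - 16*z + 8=-4*b^2 - 2*b + z*(-2*b - 2) + 2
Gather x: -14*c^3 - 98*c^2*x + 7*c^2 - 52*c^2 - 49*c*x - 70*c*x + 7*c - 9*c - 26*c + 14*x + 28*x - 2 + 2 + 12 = -14*c^3 - 45*c^2 - 28*c + x*(-98*c^2 - 119*c + 42) + 12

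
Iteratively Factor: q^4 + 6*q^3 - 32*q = (q + 4)*(q^3 + 2*q^2 - 8*q) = (q - 2)*(q + 4)*(q^2 + 4*q) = (q - 2)*(q + 4)^2*(q)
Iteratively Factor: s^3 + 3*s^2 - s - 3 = (s - 1)*(s^2 + 4*s + 3) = (s - 1)*(s + 1)*(s + 3)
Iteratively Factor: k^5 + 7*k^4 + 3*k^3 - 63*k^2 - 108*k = (k + 3)*(k^4 + 4*k^3 - 9*k^2 - 36*k) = (k - 3)*(k + 3)*(k^3 + 7*k^2 + 12*k) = k*(k - 3)*(k + 3)*(k^2 + 7*k + 12) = k*(k - 3)*(k + 3)*(k + 4)*(k + 3)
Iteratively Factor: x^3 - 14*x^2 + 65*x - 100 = (x - 4)*(x^2 - 10*x + 25) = (x - 5)*(x - 4)*(x - 5)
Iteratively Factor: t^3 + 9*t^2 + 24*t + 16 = (t + 1)*(t^2 + 8*t + 16) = (t + 1)*(t + 4)*(t + 4)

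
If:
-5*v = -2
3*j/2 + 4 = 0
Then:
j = -8/3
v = 2/5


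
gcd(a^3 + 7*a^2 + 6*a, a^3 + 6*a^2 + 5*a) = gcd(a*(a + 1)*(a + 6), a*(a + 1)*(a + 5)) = a^2 + a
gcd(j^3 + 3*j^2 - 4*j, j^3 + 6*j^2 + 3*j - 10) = j - 1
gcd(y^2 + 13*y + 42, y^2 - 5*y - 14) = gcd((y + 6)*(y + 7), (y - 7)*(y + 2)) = 1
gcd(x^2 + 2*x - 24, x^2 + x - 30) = x + 6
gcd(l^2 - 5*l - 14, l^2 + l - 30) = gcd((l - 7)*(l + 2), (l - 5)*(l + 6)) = 1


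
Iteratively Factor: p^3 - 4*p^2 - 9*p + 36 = (p - 3)*(p^2 - p - 12) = (p - 3)*(p + 3)*(p - 4)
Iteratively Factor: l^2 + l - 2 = (l - 1)*(l + 2)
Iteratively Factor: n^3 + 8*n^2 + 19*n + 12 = (n + 1)*(n^2 + 7*n + 12) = (n + 1)*(n + 3)*(n + 4)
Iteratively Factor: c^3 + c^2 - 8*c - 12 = (c + 2)*(c^2 - c - 6) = (c - 3)*(c + 2)*(c + 2)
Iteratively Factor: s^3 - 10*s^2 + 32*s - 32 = (s - 2)*(s^2 - 8*s + 16) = (s - 4)*(s - 2)*(s - 4)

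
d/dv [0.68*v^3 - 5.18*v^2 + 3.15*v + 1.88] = 2.04*v^2 - 10.36*v + 3.15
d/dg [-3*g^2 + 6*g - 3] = 6 - 6*g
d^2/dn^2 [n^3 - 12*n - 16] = 6*n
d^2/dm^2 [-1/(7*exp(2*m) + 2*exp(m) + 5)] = 2*(-4*(7*exp(m) + 1)^2*exp(m) + (14*exp(m) + 1)*(7*exp(2*m) + 2*exp(m) + 5))*exp(m)/(7*exp(2*m) + 2*exp(m) + 5)^3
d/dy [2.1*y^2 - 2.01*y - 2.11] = 4.2*y - 2.01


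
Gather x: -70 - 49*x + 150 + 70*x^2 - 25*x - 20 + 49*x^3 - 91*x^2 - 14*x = 49*x^3 - 21*x^2 - 88*x + 60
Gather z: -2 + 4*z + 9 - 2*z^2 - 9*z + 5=-2*z^2 - 5*z + 12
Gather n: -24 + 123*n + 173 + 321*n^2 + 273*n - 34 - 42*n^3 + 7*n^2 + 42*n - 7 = -42*n^3 + 328*n^2 + 438*n + 108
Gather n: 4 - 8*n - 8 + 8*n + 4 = 0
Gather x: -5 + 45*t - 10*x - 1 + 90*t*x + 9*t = 54*t + x*(90*t - 10) - 6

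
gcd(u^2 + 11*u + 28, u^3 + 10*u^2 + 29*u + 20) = u + 4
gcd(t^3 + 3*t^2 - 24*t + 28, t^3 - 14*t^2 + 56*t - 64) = t - 2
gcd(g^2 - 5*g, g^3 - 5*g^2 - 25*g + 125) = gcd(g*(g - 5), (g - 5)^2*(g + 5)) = g - 5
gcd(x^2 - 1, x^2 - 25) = 1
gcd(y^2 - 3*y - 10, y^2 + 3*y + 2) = y + 2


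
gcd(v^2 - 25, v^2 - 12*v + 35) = v - 5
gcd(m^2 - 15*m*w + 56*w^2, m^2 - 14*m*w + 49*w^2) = -m + 7*w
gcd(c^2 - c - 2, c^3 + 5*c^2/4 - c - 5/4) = c + 1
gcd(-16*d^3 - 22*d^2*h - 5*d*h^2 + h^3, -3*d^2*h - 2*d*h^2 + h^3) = d + h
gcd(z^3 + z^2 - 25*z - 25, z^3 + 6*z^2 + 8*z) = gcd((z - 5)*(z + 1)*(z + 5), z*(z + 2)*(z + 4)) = 1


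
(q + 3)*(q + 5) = q^2 + 8*q + 15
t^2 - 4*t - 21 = (t - 7)*(t + 3)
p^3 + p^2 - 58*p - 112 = (p - 8)*(p + 2)*(p + 7)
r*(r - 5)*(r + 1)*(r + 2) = r^4 - 2*r^3 - 13*r^2 - 10*r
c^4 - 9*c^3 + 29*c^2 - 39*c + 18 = (c - 3)^2*(c - 2)*(c - 1)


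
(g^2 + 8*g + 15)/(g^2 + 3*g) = (g + 5)/g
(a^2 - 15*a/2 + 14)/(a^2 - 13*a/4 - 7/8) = 4*(a - 4)/(4*a + 1)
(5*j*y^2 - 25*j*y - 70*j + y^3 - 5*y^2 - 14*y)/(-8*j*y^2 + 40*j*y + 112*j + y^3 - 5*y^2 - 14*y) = (5*j + y)/(-8*j + y)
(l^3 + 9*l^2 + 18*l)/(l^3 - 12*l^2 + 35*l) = (l^2 + 9*l + 18)/(l^2 - 12*l + 35)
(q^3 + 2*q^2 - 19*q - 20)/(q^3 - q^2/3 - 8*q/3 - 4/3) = 3*(q^2 + q - 20)/(3*q^2 - 4*q - 4)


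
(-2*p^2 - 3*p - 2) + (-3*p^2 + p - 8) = -5*p^2 - 2*p - 10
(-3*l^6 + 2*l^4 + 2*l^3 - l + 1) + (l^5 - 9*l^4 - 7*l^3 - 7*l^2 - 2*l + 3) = -3*l^6 + l^5 - 7*l^4 - 5*l^3 - 7*l^2 - 3*l + 4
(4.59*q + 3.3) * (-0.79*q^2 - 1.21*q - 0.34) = -3.6261*q^3 - 8.1609*q^2 - 5.5536*q - 1.122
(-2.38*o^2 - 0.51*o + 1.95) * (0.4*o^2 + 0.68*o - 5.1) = -0.952*o^4 - 1.8224*o^3 + 12.5712*o^2 + 3.927*o - 9.945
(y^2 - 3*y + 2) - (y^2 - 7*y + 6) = 4*y - 4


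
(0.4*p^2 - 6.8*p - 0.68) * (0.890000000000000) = 0.356*p^2 - 6.052*p - 0.6052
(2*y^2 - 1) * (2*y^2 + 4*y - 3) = 4*y^4 + 8*y^3 - 8*y^2 - 4*y + 3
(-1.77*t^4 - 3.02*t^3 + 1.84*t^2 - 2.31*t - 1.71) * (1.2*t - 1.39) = -2.124*t^5 - 1.1637*t^4 + 6.4058*t^3 - 5.3296*t^2 + 1.1589*t + 2.3769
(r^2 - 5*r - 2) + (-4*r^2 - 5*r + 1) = -3*r^2 - 10*r - 1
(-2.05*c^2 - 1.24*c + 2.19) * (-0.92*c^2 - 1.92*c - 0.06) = 1.886*c^4 + 5.0768*c^3 + 0.489*c^2 - 4.1304*c - 0.1314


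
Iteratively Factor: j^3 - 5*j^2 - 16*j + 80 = (j + 4)*(j^2 - 9*j + 20) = (j - 4)*(j + 4)*(j - 5)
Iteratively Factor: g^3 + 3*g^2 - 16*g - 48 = (g - 4)*(g^2 + 7*g + 12) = (g - 4)*(g + 4)*(g + 3)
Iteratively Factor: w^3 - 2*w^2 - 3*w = (w - 3)*(w^2 + w) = w*(w - 3)*(w + 1)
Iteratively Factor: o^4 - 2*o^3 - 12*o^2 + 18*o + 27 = (o + 3)*(o^3 - 5*o^2 + 3*o + 9) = (o + 1)*(o + 3)*(o^2 - 6*o + 9) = (o - 3)*(o + 1)*(o + 3)*(o - 3)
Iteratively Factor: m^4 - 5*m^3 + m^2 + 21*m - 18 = (m - 1)*(m^3 - 4*m^2 - 3*m + 18) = (m - 3)*(m - 1)*(m^2 - m - 6) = (m - 3)*(m - 1)*(m + 2)*(m - 3)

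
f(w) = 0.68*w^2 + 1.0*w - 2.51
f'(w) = 1.36*w + 1.0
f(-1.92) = -1.92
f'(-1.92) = -1.61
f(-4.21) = 5.33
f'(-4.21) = -4.73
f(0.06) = -2.45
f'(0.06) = 1.08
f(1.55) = 0.67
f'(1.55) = 3.11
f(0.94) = -0.97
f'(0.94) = 2.28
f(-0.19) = -2.68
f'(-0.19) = 0.74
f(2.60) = 4.69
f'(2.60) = 4.54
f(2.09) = 2.55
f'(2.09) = 3.84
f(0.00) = -2.51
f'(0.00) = 1.00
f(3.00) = 6.61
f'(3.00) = 5.08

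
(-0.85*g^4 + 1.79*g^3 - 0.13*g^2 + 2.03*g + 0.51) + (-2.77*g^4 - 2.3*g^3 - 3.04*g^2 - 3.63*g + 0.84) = -3.62*g^4 - 0.51*g^3 - 3.17*g^2 - 1.6*g + 1.35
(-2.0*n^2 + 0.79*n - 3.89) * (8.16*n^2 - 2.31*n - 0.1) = -16.32*n^4 + 11.0664*n^3 - 33.3673*n^2 + 8.9069*n + 0.389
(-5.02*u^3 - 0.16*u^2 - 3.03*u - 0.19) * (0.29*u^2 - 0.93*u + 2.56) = -1.4558*u^5 + 4.6222*u^4 - 13.5811*u^3 + 2.3532*u^2 - 7.5801*u - 0.4864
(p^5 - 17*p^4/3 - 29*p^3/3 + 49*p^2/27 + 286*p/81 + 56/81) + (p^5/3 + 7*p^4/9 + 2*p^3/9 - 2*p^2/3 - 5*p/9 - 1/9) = 4*p^5/3 - 44*p^4/9 - 85*p^3/9 + 31*p^2/27 + 241*p/81 + 47/81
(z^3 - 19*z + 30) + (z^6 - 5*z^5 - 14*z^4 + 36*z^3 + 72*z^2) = z^6 - 5*z^5 - 14*z^4 + 37*z^3 + 72*z^2 - 19*z + 30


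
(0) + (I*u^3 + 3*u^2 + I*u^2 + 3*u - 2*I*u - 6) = I*u^3 + 3*u^2 + I*u^2 + 3*u - 2*I*u - 6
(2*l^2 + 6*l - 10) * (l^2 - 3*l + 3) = 2*l^4 - 22*l^2 + 48*l - 30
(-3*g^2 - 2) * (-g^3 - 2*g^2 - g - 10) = 3*g^5 + 6*g^4 + 5*g^3 + 34*g^2 + 2*g + 20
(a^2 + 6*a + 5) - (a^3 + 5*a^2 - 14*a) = -a^3 - 4*a^2 + 20*a + 5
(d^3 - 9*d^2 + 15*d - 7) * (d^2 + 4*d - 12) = d^5 - 5*d^4 - 33*d^3 + 161*d^2 - 208*d + 84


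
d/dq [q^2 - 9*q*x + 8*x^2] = 2*q - 9*x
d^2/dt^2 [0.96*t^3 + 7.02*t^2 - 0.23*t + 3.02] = 5.76*t + 14.04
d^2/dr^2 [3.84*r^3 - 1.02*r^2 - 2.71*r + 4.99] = 23.04*r - 2.04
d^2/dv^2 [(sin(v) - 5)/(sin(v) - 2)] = 3*(sin(v)^2 + 2*sin(v) - 2)/(sin(v) - 2)^3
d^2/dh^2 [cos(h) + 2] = -cos(h)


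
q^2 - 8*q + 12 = (q - 6)*(q - 2)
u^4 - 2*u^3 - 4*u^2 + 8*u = u*(u - 2)^2*(u + 2)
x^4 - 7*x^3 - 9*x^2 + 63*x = x*(x - 7)*(x - 3)*(x + 3)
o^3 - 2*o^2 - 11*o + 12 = (o - 4)*(o - 1)*(o + 3)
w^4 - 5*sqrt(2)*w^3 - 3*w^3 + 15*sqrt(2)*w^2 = w^2*(w - 3)*(w - 5*sqrt(2))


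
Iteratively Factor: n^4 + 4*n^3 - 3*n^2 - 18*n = (n + 3)*(n^3 + n^2 - 6*n) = (n - 2)*(n + 3)*(n^2 + 3*n) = (n - 2)*(n + 3)^2*(n)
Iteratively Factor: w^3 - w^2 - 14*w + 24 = (w - 2)*(w^2 + w - 12) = (w - 2)*(w + 4)*(w - 3)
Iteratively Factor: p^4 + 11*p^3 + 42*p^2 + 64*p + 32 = (p + 4)*(p^3 + 7*p^2 + 14*p + 8) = (p + 4)^2*(p^2 + 3*p + 2) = (p + 1)*(p + 4)^2*(p + 2)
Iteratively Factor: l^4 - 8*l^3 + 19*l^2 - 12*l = (l - 3)*(l^3 - 5*l^2 + 4*l) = (l - 3)*(l - 1)*(l^2 - 4*l) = l*(l - 3)*(l - 1)*(l - 4)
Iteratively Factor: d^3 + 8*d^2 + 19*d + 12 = (d + 3)*(d^2 + 5*d + 4) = (d + 3)*(d + 4)*(d + 1)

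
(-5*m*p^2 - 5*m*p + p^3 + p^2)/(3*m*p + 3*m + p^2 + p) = p*(-5*m + p)/(3*m + p)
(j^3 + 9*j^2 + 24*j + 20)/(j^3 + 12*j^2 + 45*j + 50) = (j + 2)/(j + 5)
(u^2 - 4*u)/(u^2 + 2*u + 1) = u*(u - 4)/(u^2 + 2*u + 1)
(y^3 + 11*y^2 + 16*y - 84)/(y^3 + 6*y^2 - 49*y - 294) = (y - 2)/(y - 7)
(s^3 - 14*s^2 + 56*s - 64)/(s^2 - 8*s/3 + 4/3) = 3*(s^2 - 12*s + 32)/(3*s - 2)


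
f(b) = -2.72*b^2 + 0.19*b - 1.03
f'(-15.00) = 81.79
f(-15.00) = -615.88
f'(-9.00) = 49.15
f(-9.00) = -223.06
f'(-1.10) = 6.17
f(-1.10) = -4.53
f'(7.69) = -41.64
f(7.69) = -160.42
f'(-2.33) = 12.87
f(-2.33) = -16.24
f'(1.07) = -5.63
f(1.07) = -3.94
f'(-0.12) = 0.84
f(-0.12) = -1.09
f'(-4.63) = 25.38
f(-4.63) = -60.22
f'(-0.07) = 0.57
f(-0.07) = -1.06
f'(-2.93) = 16.13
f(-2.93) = -24.94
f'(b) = 0.19 - 5.44*b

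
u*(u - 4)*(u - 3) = u^3 - 7*u^2 + 12*u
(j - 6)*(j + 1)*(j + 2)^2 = j^4 - j^3 - 22*j^2 - 44*j - 24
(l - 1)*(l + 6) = l^2 + 5*l - 6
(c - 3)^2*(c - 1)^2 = c^4 - 8*c^3 + 22*c^2 - 24*c + 9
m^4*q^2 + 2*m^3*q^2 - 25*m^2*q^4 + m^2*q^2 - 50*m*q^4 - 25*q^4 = (m - 5*q)*(m + 5*q)*(m*q + q)^2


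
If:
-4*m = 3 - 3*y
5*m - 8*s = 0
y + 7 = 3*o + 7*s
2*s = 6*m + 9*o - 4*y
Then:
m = 480/233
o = 404/699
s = 300/233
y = 873/233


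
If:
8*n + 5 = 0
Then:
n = -5/8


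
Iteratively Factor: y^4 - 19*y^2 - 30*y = (y + 3)*(y^3 - 3*y^2 - 10*y) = (y - 5)*(y + 3)*(y^2 + 2*y) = y*(y - 5)*(y + 3)*(y + 2)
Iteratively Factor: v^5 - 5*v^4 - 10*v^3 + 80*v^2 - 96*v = (v)*(v^4 - 5*v^3 - 10*v^2 + 80*v - 96) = v*(v - 3)*(v^3 - 2*v^2 - 16*v + 32) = v*(v - 3)*(v - 2)*(v^2 - 16) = v*(v - 3)*(v - 2)*(v + 4)*(v - 4)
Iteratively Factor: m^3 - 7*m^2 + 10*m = (m - 2)*(m^2 - 5*m) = m*(m - 2)*(m - 5)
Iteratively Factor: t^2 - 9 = (t + 3)*(t - 3)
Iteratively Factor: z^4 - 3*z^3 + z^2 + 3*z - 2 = (z - 2)*(z^3 - z^2 - z + 1) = (z - 2)*(z - 1)*(z^2 - 1) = (z - 2)*(z - 1)^2*(z + 1)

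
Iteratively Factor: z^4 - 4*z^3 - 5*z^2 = (z - 5)*(z^3 + z^2) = z*(z - 5)*(z^2 + z) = z*(z - 5)*(z + 1)*(z)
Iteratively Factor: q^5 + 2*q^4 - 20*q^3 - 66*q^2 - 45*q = (q - 5)*(q^4 + 7*q^3 + 15*q^2 + 9*q) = (q - 5)*(q + 1)*(q^3 + 6*q^2 + 9*q) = (q - 5)*(q + 1)*(q + 3)*(q^2 + 3*q) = (q - 5)*(q + 1)*(q + 3)^2*(q)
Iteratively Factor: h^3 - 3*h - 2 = (h + 1)*(h^2 - h - 2) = (h + 1)^2*(h - 2)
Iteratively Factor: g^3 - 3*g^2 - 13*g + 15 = (g - 1)*(g^2 - 2*g - 15) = (g - 5)*(g - 1)*(g + 3)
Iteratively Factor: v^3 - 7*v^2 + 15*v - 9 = (v - 3)*(v^2 - 4*v + 3) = (v - 3)^2*(v - 1)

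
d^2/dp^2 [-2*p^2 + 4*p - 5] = -4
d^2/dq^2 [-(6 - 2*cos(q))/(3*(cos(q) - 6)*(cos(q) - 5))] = 2*((1 - cos(q)^2)^2 - cos(q)^5 + 83*cos(q)^3 - 343*cos(q)^2 + 108*cos(q) + 113)/(3*(cos(q) - 6)^3*(cos(q) - 5)^3)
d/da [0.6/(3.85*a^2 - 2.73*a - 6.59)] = (1.638 - 4.62*a)/(-3.85*a^2 + 2.73*a + 6.59)^2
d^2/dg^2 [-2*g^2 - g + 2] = -4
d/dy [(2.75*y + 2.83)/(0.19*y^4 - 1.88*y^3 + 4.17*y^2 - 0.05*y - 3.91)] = (-1.5675*y^4 + 8.1892*y^3 + 4.4937*y^2 - 23.6022*y - 10.611)/(0.0361*y^8 - 0.7144*y^7 + 5.119*y^6 - 15.6982*y^5 + 16.0911*y^4 + 14.2846*y^3 - 32.6069*y^2 + 0.391*y + 15.2881)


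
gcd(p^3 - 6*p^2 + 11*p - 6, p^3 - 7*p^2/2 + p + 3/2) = p^2 - 4*p + 3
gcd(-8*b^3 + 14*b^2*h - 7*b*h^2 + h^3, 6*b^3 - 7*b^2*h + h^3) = 2*b^2 - 3*b*h + h^2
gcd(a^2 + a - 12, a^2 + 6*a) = 1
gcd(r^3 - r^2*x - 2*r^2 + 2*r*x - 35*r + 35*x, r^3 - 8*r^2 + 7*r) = r - 7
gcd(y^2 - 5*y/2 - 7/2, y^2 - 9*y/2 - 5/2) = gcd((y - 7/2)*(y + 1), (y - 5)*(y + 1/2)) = 1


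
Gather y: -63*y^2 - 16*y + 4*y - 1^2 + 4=-63*y^2 - 12*y + 3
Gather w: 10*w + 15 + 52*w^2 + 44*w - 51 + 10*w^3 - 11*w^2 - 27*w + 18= 10*w^3 + 41*w^2 + 27*w - 18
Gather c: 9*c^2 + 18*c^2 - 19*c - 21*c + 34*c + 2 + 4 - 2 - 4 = 27*c^2 - 6*c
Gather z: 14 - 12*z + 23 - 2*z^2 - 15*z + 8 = -2*z^2 - 27*z + 45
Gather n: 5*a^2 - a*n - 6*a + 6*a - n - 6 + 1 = 5*a^2 + n*(-a - 1) - 5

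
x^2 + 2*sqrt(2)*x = x*(x + 2*sqrt(2))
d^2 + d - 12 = (d - 3)*(d + 4)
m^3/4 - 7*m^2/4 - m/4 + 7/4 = (m/4 + 1/4)*(m - 7)*(m - 1)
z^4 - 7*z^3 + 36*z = z*(z - 6)*(z - 3)*(z + 2)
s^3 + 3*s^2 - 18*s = s*(s - 3)*(s + 6)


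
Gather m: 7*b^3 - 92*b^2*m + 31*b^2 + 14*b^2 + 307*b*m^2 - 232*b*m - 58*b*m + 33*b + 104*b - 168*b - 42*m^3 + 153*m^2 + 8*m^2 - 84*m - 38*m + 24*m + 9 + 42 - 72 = 7*b^3 + 45*b^2 - 31*b - 42*m^3 + m^2*(307*b + 161) + m*(-92*b^2 - 290*b - 98) - 21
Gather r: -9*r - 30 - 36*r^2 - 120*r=-36*r^2 - 129*r - 30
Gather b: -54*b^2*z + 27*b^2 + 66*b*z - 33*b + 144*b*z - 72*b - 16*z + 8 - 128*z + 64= b^2*(27 - 54*z) + b*(210*z - 105) - 144*z + 72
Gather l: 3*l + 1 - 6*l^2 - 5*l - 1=-6*l^2 - 2*l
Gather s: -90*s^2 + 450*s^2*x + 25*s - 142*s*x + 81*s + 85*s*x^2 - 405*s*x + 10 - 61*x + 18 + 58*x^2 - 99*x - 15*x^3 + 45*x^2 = s^2*(450*x - 90) + s*(85*x^2 - 547*x + 106) - 15*x^3 + 103*x^2 - 160*x + 28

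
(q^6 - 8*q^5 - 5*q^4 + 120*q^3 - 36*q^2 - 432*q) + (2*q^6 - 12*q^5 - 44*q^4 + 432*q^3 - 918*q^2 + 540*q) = 3*q^6 - 20*q^5 - 49*q^4 + 552*q^3 - 954*q^2 + 108*q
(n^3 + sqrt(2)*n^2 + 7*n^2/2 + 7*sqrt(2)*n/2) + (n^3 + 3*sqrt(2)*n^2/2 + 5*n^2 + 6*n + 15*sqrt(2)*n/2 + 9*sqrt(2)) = 2*n^3 + 5*sqrt(2)*n^2/2 + 17*n^2/2 + 6*n + 11*sqrt(2)*n + 9*sqrt(2)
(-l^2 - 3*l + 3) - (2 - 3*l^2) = 2*l^2 - 3*l + 1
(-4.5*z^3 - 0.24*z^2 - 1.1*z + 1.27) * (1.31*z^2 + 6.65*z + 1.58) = -5.895*z^5 - 30.2394*z^4 - 10.147*z^3 - 6.0305*z^2 + 6.7075*z + 2.0066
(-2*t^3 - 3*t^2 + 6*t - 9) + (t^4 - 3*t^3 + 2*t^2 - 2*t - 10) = t^4 - 5*t^3 - t^2 + 4*t - 19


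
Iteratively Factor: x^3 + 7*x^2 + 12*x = (x + 4)*(x^2 + 3*x) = x*(x + 4)*(x + 3)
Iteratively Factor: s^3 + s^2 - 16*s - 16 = (s + 1)*(s^2 - 16) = (s + 1)*(s + 4)*(s - 4)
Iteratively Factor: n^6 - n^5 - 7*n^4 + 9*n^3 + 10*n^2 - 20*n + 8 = (n + 2)*(n^5 - 3*n^4 - n^3 + 11*n^2 - 12*n + 4) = (n - 1)*(n + 2)*(n^4 - 2*n^3 - 3*n^2 + 8*n - 4) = (n - 2)*(n - 1)*(n + 2)*(n^3 - 3*n + 2) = (n - 2)*(n - 1)^2*(n + 2)*(n^2 + n - 2) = (n - 2)*(n - 1)^2*(n + 2)^2*(n - 1)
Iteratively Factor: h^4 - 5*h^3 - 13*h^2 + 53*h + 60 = (h + 1)*(h^3 - 6*h^2 - 7*h + 60) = (h + 1)*(h + 3)*(h^2 - 9*h + 20) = (h - 4)*(h + 1)*(h + 3)*(h - 5)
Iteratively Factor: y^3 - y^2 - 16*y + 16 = (y + 4)*(y^2 - 5*y + 4) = (y - 4)*(y + 4)*(y - 1)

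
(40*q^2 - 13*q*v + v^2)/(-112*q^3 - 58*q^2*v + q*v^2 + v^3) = (-5*q + v)/(14*q^2 + 9*q*v + v^2)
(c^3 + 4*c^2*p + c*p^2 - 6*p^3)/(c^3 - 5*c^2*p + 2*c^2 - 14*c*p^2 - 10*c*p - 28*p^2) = (-c^2 - 2*c*p + 3*p^2)/(-c^2 + 7*c*p - 2*c + 14*p)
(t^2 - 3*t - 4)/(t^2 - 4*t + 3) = (t^2 - 3*t - 4)/(t^2 - 4*t + 3)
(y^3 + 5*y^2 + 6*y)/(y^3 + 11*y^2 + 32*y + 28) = y*(y + 3)/(y^2 + 9*y + 14)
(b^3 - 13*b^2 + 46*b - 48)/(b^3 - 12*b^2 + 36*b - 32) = (b - 3)/(b - 2)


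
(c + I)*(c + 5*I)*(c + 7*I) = c^3 + 13*I*c^2 - 47*c - 35*I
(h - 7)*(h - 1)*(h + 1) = h^3 - 7*h^2 - h + 7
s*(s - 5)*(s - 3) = s^3 - 8*s^2 + 15*s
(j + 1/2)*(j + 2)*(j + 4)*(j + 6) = j^4 + 25*j^3/2 + 50*j^2 + 70*j + 24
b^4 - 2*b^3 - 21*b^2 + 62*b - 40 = (b - 4)*(b - 2)*(b - 1)*(b + 5)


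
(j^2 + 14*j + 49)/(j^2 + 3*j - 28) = (j + 7)/(j - 4)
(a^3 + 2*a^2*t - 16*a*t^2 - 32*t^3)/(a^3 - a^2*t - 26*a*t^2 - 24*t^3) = (-a^2 + 2*a*t + 8*t^2)/(-a^2 + 5*a*t + 6*t^2)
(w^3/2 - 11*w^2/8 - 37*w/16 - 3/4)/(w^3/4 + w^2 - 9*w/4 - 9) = (8*w^3 - 22*w^2 - 37*w - 12)/(4*(w^3 + 4*w^2 - 9*w - 36))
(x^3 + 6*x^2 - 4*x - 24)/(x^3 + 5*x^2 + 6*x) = (x^2 + 4*x - 12)/(x*(x + 3))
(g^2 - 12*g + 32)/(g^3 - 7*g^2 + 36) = (g^2 - 12*g + 32)/(g^3 - 7*g^2 + 36)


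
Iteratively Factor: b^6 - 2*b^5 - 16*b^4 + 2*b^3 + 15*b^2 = (b + 1)*(b^5 - 3*b^4 - 13*b^3 + 15*b^2) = (b - 5)*(b + 1)*(b^4 + 2*b^3 - 3*b^2) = b*(b - 5)*(b + 1)*(b^3 + 2*b^2 - 3*b) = b*(b - 5)*(b + 1)*(b + 3)*(b^2 - b) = b*(b - 5)*(b - 1)*(b + 1)*(b + 3)*(b)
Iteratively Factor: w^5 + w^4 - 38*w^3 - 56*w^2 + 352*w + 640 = (w + 2)*(w^4 - w^3 - 36*w^2 + 16*w + 320) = (w + 2)*(w + 4)*(w^3 - 5*w^2 - 16*w + 80) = (w - 5)*(w + 2)*(w + 4)*(w^2 - 16) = (w - 5)*(w - 4)*(w + 2)*(w + 4)*(w + 4)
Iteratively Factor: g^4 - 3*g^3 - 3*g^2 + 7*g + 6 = (g - 3)*(g^3 - 3*g - 2) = (g - 3)*(g - 2)*(g^2 + 2*g + 1) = (g - 3)*(g - 2)*(g + 1)*(g + 1)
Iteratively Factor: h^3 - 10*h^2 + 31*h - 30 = (h - 2)*(h^2 - 8*h + 15) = (h - 5)*(h - 2)*(h - 3)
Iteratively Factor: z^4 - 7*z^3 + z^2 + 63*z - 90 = (z - 3)*(z^3 - 4*z^2 - 11*z + 30) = (z - 3)*(z + 3)*(z^2 - 7*z + 10) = (z - 5)*(z - 3)*(z + 3)*(z - 2)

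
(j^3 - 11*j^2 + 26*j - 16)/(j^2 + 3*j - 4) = (j^2 - 10*j + 16)/(j + 4)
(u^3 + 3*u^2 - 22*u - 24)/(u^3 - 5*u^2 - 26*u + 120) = (u^2 + 7*u + 6)/(u^2 - u - 30)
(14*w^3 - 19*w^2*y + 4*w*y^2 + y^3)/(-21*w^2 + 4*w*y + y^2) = (2*w^2 - 3*w*y + y^2)/(-3*w + y)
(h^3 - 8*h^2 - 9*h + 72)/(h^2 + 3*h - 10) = (h^3 - 8*h^2 - 9*h + 72)/(h^2 + 3*h - 10)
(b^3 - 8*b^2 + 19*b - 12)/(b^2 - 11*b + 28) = (b^2 - 4*b + 3)/(b - 7)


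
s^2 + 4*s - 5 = (s - 1)*(s + 5)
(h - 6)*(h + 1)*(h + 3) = h^3 - 2*h^2 - 21*h - 18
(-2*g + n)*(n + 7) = -2*g*n - 14*g + n^2 + 7*n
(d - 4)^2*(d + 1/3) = d^3 - 23*d^2/3 + 40*d/3 + 16/3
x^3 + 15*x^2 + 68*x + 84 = (x + 2)*(x + 6)*(x + 7)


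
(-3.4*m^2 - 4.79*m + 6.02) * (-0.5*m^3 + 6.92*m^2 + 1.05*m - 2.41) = 1.7*m^5 - 21.133*m^4 - 39.7268*m^3 + 44.8229*m^2 + 17.8649*m - 14.5082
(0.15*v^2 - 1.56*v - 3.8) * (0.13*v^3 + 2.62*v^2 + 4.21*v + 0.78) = 0.0195*v^5 + 0.1902*v^4 - 3.9497*v^3 - 16.4066*v^2 - 17.2148*v - 2.964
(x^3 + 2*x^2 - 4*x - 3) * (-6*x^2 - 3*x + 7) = -6*x^5 - 15*x^4 + 25*x^3 + 44*x^2 - 19*x - 21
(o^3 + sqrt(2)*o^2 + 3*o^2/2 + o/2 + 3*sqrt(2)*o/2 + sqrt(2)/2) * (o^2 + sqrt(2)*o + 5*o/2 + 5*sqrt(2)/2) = o^5 + 2*sqrt(2)*o^4 + 4*o^4 + 25*o^3/4 + 8*sqrt(2)*o^3 + 37*o^2/4 + 17*sqrt(2)*o^2/2 + 5*sqrt(2)*o/2 + 17*o/2 + 5/2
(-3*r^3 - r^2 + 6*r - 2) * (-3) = 9*r^3 + 3*r^2 - 18*r + 6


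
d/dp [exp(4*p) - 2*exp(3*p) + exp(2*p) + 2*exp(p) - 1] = 2*(2*exp(3*p) - 3*exp(2*p) + exp(p) + 1)*exp(p)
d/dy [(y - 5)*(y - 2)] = 2*y - 7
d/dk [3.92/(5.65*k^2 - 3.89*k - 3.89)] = (15.2488 - 44.296*k)/(-5.65*k^2 + 3.89*k + 3.89)^2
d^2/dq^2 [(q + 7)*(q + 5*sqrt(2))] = 2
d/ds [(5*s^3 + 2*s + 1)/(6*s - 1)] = (60*s^3 - 15*s^2 - 8)/(36*s^2 - 12*s + 1)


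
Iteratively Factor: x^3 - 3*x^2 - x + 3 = (x - 3)*(x^2 - 1) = (x - 3)*(x + 1)*(x - 1)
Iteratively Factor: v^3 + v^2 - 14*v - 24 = (v + 2)*(v^2 - v - 12) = (v - 4)*(v + 2)*(v + 3)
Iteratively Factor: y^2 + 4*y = (y + 4)*(y)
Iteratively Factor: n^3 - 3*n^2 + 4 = (n + 1)*(n^2 - 4*n + 4) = (n - 2)*(n + 1)*(n - 2)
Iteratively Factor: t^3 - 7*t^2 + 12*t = (t)*(t^2 - 7*t + 12) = t*(t - 4)*(t - 3)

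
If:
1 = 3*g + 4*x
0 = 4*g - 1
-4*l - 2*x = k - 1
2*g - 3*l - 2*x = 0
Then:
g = 1/4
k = 3/8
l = 1/8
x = 1/16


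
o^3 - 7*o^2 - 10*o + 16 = (o - 8)*(o - 1)*(o + 2)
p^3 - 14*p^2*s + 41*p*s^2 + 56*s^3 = (p - 8*s)*(p - 7*s)*(p + s)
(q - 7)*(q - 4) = q^2 - 11*q + 28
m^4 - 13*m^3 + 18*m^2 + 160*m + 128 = (m - 8)^2*(m + 1)*(m + 2)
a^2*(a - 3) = a^3 - 3*a^2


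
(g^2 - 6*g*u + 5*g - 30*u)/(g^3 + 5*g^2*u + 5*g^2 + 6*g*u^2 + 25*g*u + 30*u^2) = (g - 6*u)/(g^2 + 5*g*u + 6*u^2)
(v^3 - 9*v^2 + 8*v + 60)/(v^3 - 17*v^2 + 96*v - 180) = (v + 2)/(v - 6)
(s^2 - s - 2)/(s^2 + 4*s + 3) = (s - 2)/(s + 3)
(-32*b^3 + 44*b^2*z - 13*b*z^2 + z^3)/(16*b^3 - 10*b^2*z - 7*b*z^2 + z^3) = (-4*b + z)/(2*b + z)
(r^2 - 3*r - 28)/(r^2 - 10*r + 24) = (r^2 - 3*r - 28)/(r^2 - 10*r + 24)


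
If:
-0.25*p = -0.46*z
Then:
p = 1.84*z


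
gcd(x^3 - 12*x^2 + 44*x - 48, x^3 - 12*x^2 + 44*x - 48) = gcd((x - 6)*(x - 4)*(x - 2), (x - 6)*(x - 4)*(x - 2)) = x^3 - 12*x^2 + 44*x - 48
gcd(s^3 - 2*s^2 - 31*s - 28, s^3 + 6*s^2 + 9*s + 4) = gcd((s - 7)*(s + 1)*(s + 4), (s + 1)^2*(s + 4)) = s^2 + 5*s + 4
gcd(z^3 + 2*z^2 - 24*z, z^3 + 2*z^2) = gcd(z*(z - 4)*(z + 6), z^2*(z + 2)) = z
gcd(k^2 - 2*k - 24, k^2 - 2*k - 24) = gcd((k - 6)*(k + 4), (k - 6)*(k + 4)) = k^2 - 2*k - 24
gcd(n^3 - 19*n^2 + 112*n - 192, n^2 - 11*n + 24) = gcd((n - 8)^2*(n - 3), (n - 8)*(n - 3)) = n^2 - 11*n + 24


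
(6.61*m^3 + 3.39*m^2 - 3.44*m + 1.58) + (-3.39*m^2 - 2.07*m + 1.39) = 6.61*m^3 - 5.51*m + 2.97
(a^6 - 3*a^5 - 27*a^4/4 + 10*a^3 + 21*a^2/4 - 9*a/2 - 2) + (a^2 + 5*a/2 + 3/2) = a^6 - 3*a^5 - 27*a^4/4 + 10*a^3 + 25*a^2/4 - 2*a - 1/2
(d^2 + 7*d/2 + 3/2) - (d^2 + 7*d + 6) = -7*d/2 - 9/2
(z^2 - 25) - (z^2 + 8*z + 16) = -8*z - 41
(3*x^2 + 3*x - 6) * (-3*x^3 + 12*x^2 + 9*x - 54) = -9*x^5 + 27*x^4 + 81*x^3 - 207*x^2 - 216*x + 324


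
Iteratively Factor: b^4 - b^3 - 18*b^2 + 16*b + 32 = (b + 4)*(b^3 - 5*b^2 + 2*b + 8) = (b + 1)*(b + 4)*(b^2 - 6*b + 8) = (b - 4)*(b + 1)*(b + 4)*(b - 2)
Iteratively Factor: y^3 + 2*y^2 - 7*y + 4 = (y + 4)*(y^2 - 2*y + 1) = (y - 1)*(y + 4)*(y - 1)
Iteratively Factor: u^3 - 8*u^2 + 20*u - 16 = (u - 2)*(u^2 - 6*u + 8) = (u - 4)*(u - 2)*(u - 2)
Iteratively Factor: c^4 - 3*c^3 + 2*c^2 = (c)*(c^3 - 3*c^2 + 2*c) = c^2*(c^2 - 3*c + 2) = c^2*(c - 1)*(c - 2)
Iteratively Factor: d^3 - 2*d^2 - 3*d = (d + 1)*(d^2 - 3*d) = (d - 3)*(d + 1)*(d)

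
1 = 1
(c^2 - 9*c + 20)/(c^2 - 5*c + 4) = (c - 5)/(c - 1)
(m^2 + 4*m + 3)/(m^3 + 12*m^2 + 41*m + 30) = (m + 3)/(m^2 + 11*m + 30)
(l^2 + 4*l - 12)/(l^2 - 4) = (l + 6)/(l + 2)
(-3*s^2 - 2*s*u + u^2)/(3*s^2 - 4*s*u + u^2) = (-s - u)/(s - u)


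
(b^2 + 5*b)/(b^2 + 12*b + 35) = b/(b + 7)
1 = 1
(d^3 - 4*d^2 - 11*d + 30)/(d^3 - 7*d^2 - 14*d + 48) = (d - 5)/(d - 8)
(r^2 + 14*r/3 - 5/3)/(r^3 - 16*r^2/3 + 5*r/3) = (r + 5)/(r*(r - 5))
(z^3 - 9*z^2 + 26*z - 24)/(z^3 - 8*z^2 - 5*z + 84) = (z^2 - 5*z + 6)/(z^2 - 4*z - 21)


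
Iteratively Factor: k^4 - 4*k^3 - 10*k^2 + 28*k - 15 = (k - 5)*(k^3 + k^2 - 5*k + 3) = (k - 5)*(k - 1)*(k^2 + 2*k - 3) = (k - 5)*(k - 1)*(k + 3)*(k - 1)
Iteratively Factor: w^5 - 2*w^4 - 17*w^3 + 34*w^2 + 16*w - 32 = (w - 4)*(w^4 + 2*w^3 - 9*w^2 - 2*w + 8) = (w - 4)*(w - 1)*(w^3 + 3*w^2 - 6*w - 8) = (w - 4)*(w - 2)*(w - 1)*(w^2 + 5*w + 4) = (w - 4)*(w - 2)*(w - 1)*(w + 4)*(w + 1)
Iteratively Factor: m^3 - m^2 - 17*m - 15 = (m - 5)*(m^2 + 4*m + 3) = (m - 5)*(m + 1)*(m + 3)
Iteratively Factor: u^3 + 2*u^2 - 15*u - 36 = (u + 3)*(u^2 - u - 12) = (u + 3)^2*(u - 4)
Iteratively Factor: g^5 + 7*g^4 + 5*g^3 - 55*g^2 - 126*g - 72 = (g + 2)*(g^4 + 5*g^3 - 5*g^2 - 45*g - 36) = (g - 3)*(g + 2)*(g^3 + 8*g^2 + 19*g + 12) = (g - 3)*(g + 2)*(g + 3)*(g^2 + 5*g + 4) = (g - 3)*(g + 1)*(g + 2)*(g + 3)*(g + 4)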